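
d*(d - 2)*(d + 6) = d^3 + 4*d^2 - 12*d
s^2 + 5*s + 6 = (s + 2)*(s + 3)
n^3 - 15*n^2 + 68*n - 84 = (n - 7)*(n - 6)*(n - 2)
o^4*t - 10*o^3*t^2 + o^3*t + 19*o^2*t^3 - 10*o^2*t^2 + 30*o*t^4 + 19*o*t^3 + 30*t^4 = (o - 6*t)*(o - 5*t)*(o + t)*(o*t + t)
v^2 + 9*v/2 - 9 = (v - 3/2)*(v + 6)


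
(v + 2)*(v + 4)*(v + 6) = v^3 + 12*v^2 + 44*v + 48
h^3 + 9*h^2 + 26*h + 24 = (h + 2)*(h + 3)*(h + 4)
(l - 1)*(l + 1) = l^2 - 1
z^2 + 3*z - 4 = (z - 1)*(z + 4)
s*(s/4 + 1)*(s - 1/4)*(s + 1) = s^4/4 + 19*s^3/16 + 11*s^2/16 - s/4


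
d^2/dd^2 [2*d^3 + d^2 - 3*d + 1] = 12*d + 2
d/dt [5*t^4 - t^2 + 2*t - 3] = 20*t^3 - 2*t + 2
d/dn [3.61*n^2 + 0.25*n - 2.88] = 7.22*n + 0.25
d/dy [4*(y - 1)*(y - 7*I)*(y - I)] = 12*y^2 + y*(-8 - 64*I) - 28 + 32*I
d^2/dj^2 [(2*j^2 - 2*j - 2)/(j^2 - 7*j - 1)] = 24*(j^3 + 3*j - 7)/(j^6 - 21*j^5 + 144*j^4 - 301*j^3 - 144*j^2 - 21*j - 1)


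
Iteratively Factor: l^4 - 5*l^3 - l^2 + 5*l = (l - 5)*(l^3 - l) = (l - 5)*(l + 1)*(l^2 - l) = (l - 5)*(l - 1)*(l + 1)*(l)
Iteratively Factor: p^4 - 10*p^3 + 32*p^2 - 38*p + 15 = (p - 1)*(p^3 - 9*p^2 + 23*p - 15) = (p - 3)*(p - 1)*(p^2 - 6*p + 5) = (p - 5)*(p - 3)*(p - 1)*(p - 1)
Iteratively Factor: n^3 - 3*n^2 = (n)*(n^2 - 3*n) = n*(n - 3)*(n)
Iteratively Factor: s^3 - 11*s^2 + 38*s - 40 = (s - 2)*(s^2 - 9*s + 20) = (s - 5)*(s - 2)*(s - 4)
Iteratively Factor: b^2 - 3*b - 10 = (b - 5)*(b + 2)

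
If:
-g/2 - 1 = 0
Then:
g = -2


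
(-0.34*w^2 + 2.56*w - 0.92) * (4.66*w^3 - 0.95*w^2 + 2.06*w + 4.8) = -1.5844*w^5 + 12.2526*w^4 - 7.4196*w^3 + 4.5156*w^2 + 10.3928*w - 4.416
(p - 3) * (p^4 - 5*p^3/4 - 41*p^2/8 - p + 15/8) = p^5 - 17*p^4/4 - 11*p^3/8 + 115*p^2/8 + 39*p/8 - 45/8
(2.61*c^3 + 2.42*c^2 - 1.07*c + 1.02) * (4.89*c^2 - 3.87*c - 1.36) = 12.7629*c^5 + 1.7331*c^4 - 18.1473*c^3 + 5.8375*c^2 - 2.4922*c - 1.3872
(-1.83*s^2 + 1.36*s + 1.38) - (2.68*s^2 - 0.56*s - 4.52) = -4.51*s^2 + 1.92*s + 5.9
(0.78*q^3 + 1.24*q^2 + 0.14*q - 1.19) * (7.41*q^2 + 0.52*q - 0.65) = 5.7798*q^5 + 9.594*q^4 + 1.1752*q^3 - 9.5511*q^2 - 0.7098*q + 0.7735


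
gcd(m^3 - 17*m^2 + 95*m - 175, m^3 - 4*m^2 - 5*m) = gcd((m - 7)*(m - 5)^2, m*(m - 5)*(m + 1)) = m - 5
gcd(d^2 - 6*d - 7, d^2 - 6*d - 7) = d^2 - 6*d - 7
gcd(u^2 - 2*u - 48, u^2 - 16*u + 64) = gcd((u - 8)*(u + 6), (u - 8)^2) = u - 8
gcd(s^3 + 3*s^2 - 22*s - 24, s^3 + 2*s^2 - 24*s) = s^2 + 2*s - 24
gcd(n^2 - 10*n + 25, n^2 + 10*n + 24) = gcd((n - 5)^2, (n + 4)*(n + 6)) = 1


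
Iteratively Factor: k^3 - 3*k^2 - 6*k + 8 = (k - 4)*(k^2 + k - 2) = (k - 4)*(k - 1)*(k + 2)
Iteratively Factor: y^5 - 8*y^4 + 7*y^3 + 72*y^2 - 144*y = (y - 3)*(y^4 - 5*y^3 - 8*y^2 + 48*y) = y*(y - 3)*(y^3 - 5*y^2 - 8*y + 48) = y*(y - 4)*(y - 3)*(y^2 - y - 12) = y*(y - 4)*(y - 3)*(y + 3)*(y - 4)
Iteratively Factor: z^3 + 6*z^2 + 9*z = (z)*(z^2 + 6*z + 9) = z*(z + 3)*(z + 3)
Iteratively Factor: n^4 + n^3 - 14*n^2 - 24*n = (n)*(n^3 + n^2 - 14*n - 24) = n*(n + 3)*(n^2 - 2*n - 8) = n*(n + 2)*(n + 3)*(n - 4)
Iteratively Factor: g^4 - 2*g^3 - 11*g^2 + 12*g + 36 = (g + 2)*(g^3 - 4*g^2 - 3*g + 18) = (g - 3)*(g + 2)*(g^2 - g - 6) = (g - 3)^2*(g + 2)*(g + 2)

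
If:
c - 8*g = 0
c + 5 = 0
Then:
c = -5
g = -5/8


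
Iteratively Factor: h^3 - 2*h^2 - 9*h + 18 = (h - 2)*(h^2 - 9) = (h - 3)*(h - 2)*(h + 3)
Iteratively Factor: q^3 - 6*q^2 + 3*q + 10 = (q - 5)*(q^2 - q - 2) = (q - 5)*(q - 2)*(q + 1)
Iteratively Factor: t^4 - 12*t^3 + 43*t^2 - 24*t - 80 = (t - 5)*(t^3 - 7*t^2 + 8*t + 16) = (t - 5)*(t - 4)*(t^2 - 3*t - 4) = (t - 5)*(t - 4)^2*(t + 1)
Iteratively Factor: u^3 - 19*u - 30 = (u - 5)*(u^2 + 5*u + 6) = (u - 5)*(u + 3)*(u + 2)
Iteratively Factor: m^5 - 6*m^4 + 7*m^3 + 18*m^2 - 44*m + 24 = (m - 2)*(m^4 - 4*m^3 - m^2 + 16*m - 12) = (m - 2)*(m - 1)*(m^3 - 3*m^2 - 4*m + 12) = (m - 3)*(m - 2)*(m - 1)*(m^2 - 4) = (m - 3)*(m - 2)^2*(m - 1)*(m + 2)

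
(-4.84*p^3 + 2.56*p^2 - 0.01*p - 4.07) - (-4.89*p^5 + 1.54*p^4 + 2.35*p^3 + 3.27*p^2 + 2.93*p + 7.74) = 4.89*p^5 - 1.54*p^4 - 7.19*p^3 - 0.71*p^2 - 2.94*p - 11.81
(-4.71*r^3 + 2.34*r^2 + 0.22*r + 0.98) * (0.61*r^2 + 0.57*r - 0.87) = -2.8731*r^5 - 1.2573*r^4 + 5.5657*r^3 - 1.3126*r^2 + 0.3672*r - 0.8526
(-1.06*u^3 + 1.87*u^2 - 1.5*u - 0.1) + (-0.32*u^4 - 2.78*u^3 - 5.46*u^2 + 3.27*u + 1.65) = -0.32*u^4 - 3.84*u^3 - 3.59*u^2 + 1.77*u + 1.55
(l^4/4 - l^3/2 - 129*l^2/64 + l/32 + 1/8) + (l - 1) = l^4/4 - l^3/2 - 129*l^2/64 + 33*l/32 - 7/8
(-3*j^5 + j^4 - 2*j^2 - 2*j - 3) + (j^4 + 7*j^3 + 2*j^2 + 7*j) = -3*j^5 + 2*j^4 + 7*j^3 + 5*j - 3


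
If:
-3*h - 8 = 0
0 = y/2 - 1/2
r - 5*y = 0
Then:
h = -8/3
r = 5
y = 1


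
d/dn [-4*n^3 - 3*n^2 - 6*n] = -12*n^2 - 6*n - 6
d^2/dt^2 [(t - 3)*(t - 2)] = 2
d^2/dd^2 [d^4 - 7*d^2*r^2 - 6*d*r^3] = 12*d^2 - 14*r^2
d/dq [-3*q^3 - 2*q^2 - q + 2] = -9*q^2 - 4*q - 1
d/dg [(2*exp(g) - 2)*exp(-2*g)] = 2*(2 - exp(g))*exp(-2*g)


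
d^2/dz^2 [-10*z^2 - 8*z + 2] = -20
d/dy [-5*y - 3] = -5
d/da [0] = 0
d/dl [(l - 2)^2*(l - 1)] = (l - 2)*(3*l - 4)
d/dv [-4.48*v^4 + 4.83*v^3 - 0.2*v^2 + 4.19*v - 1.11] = -17.92*v^3 + 14.49*v^2 - 0.4*v + 4.19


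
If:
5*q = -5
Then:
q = -1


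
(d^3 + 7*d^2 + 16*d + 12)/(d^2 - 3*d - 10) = (d^2 + 5*d + 6)/(d - 5)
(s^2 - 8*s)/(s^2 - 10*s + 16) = s/(s - 2)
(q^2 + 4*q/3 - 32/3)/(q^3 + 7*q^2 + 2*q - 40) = (q - 8/3)/(q^2 + 3*q - 10)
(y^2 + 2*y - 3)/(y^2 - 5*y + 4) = (y + 3)/(y - 4)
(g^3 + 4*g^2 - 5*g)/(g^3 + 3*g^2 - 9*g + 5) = g/(g - 1)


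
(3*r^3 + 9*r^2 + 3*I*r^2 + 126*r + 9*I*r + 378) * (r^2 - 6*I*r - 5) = 3*r^5 + 9*r^4 - 15*I*r^4 + 129*r^3 - 45*I*r^3 + 387*r^2 - 771*I*r^2 - 630*r - 2313*I*r - 1890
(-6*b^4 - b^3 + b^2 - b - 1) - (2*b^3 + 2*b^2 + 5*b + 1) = -6*b^4 - 3*b^3 - b^2 - 6*b - 2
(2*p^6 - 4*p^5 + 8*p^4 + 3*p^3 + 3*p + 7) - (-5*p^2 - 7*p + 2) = 2*p^6 - 4*p^5 + 8*p^4 + 3*p^3 + 5*p^2 + 10*p + 5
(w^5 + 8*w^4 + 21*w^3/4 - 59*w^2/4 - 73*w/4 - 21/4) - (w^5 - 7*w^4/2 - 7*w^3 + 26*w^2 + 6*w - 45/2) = 23*w^4/2 + 49*w^3/4 - 163*w^2/4 - 97*w/4 + 69/4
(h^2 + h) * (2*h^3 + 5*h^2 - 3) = 2*h^5 + 7*h^4 + 5*h^3 - 3*h^2 - 3*h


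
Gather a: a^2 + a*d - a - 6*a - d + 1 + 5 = a^2 + a*(d - 7) - d + 6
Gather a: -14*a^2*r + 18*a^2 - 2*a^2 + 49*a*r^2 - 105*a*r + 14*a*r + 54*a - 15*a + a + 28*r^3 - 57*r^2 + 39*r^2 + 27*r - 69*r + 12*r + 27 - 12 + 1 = a^2*(16 - 14*r) + a*(49*r^2 - 91*r + 40) + 28*r^3 - 18*r^2 - 30*r + 16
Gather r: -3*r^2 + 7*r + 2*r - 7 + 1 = -3*r^2 + 9*r - 6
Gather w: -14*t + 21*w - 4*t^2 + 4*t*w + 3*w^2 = -4*t^2 - 14*t + 3*w^2 + w*(4*t + 21)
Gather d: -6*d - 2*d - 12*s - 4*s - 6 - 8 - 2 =-8*d - 16*s - 16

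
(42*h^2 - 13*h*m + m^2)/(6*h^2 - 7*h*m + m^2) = (7*h - m)/(h - m)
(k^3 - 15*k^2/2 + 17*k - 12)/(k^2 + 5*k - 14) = (k^2 - 11*k/2 + 6)/(k + 7)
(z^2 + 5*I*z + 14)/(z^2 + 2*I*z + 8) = (z + 7*I)/(z + 4*I)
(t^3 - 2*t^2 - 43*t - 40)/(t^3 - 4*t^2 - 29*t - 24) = (t + 5)/(t + 3)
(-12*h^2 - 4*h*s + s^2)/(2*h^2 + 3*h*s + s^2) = (-6*h + s)/(h + s)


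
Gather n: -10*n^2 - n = -10*n^2 - n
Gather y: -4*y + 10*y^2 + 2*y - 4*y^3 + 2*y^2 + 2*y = -4*y^3 + 12*y^2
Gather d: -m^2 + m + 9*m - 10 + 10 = -m^2 + 10*m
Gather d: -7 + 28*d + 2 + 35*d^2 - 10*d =35*d^2 + 18*d - 5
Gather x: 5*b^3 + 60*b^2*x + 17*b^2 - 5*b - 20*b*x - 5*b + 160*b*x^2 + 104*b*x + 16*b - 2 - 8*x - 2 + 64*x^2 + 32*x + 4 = 5*b^3 + 17*b^2 + 6*b + x^2*(160*b + 64) + x*(60*b^2 + 84*b + 24)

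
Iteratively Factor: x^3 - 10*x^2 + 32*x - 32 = (x - 2)*(x^2 - 8*x + 16) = (x - 4)*(x - 2)*(x - 4)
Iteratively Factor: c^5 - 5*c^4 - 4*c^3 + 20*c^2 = (c)*(c^4 - 5*c^3 - 4*c^2 + 20*c) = c*(c + 2)*(c^3 - 7*c^2 + 10*c) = c^2*(c + 2)*(c^2 - 7*c + 10) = c^2*(c - 2)*(c + 2)*(c - 5)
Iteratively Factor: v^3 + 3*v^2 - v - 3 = (v + 1)*(v^2 + 2*v - 3) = (v - 1)*(v + 1)*(v + 3)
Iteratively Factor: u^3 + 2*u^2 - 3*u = (u)*(u^2 + 2*u - 3) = u*(u - 1)*(u + 3)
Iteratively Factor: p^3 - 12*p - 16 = (p + 2)*(p^2 - 2*p - 8) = (p + 2)^2*(p - 4)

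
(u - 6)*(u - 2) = u^2 - 8*u + 12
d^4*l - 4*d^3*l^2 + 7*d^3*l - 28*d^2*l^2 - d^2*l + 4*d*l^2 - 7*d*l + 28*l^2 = (d - 1)*(d + 7)*(d - 4*l)*(d*l + l)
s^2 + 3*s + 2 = (s + 1)*(s + 2)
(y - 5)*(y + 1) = y^2 - 4*y - 5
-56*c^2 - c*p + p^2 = (-8*c + p)*(7*c + p)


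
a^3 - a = a*(a - 1)*(a + 1)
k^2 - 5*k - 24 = (k - 8)*(k + 3)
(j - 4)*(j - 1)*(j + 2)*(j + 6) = j^4 + 3*j^3 - 24*j^2 - 28*j + 48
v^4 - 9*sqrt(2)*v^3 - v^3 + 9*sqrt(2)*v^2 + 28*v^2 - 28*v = v*(v - 1)*(v - 7*sqrt(2))*(v - 2*sqrt(2))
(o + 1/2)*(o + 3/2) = o^2 + 2*o + 3/4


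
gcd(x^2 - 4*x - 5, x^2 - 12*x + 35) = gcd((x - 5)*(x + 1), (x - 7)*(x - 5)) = x - 5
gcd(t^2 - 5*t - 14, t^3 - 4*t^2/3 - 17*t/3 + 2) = t + 2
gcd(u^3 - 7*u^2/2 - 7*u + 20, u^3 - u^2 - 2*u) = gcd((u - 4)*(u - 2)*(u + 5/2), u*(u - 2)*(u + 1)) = u - 2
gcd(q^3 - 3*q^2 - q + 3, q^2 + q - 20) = 1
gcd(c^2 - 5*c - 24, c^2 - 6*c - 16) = c - 8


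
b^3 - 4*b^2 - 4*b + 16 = (b - 4)*(b - 2)*(b + 2)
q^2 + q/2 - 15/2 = (q - 5/2)*(q + 3)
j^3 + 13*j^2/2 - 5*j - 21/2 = (j - 3/2)*(j + 1)*(j + 7)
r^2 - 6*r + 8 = (r - 4)*(r - 2)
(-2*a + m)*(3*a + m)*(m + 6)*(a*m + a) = -6*a^3*m^2 - 42*a^3*m - 36*a^3 + a^2*m^3 + 7*a^2*m^2 + 6*a^2*m + a*m^4 + 7*a*m^3 + 6*a*m^2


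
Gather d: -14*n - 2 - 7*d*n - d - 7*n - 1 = d*(-7*n - 1) - 21*n - 3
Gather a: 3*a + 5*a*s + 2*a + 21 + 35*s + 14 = a*(5*s + 5) + 35*s + 35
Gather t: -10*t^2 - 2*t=-10*t^2 - 2*t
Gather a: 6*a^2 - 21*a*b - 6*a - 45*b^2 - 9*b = 6*a^2 + a*(-21*b - 6) - 45*b^2 - 9*b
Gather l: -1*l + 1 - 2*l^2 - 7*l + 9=-2*l^2 - 8*l + 10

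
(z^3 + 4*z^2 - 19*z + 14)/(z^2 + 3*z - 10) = (z^2 + 6*z - 7)/(z + 5)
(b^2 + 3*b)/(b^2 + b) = (b + 3)/(b + 1)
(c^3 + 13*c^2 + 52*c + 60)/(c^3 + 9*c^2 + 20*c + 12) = (c + 5)/(c + 1)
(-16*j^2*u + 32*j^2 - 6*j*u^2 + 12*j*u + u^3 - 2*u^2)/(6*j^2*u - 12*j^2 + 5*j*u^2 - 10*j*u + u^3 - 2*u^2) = (-8*j + u)/(3*j + u)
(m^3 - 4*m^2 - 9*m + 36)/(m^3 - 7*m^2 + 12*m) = (m + 3)/m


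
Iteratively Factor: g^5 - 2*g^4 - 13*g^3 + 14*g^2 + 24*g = (g)*(g^4 - 2*g^3 - 13*g^2 + 14*g + 24) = g*(g + 3)*(g^3 - 5*g^2 + 2*g + 8) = g*(g + 1)*(g + 3)*(g^2 - 6*g + 8) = g*(g - 4)*(g + 1)*(g + 3)*(g - 2)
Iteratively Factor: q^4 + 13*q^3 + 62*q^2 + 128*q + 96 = (q + 3)*(q^3 + 10*q^2 + 32*q + 32) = (q + 2)*(q + 3)*(q^2 + 8*q + 16) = (q + 2)*(q + 3)*(q + 4)*(q + 4)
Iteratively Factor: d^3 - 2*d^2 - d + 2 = (d - 2)*(d^2 - 1) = (d - 2)*(d + 1)*(d - 1)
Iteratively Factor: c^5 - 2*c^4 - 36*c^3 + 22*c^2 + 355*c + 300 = (c + 1)*(c^4 - 3*c^3 - 33*c^2 + 55*c + 300) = (c + 1)*(c + 4)*(c^3 - 7*c^2 - 5*c + 75) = (c - 5)*(c + 1)*(c + 4)*(c^2 - 2*c - 15) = (c - 5)^2*(c + 1)*(c + 4)*(c + 3)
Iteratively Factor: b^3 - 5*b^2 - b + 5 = (b - 1)*(b^2 - 4*b - 5) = (b - 1)*(b + 1)*(b - 5)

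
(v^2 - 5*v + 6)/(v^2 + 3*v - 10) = (v - 3)/(v + 5)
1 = 1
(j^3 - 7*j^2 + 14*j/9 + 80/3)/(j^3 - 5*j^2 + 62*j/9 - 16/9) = (3*j^2 - 13*j - 30)/(3*j^2 - 7*j + 2)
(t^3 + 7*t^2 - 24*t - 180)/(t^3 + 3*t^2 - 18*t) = (t^2 + t - 30)/(t*(t - 3))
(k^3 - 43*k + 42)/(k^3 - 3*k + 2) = (k^2 + k - 42)/(k^2 + k - 2)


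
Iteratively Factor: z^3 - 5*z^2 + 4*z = (z)*(z^2 - 5*z + 4) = z*(z - 1)*(z - 4)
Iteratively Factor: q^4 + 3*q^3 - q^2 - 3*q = (q - 1)*(q^3 + 4*q^2 + 3*q) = (q - 1)*(q + 1)*(q^2 + 3*q) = (q - 1)*(q + 1)*(q + 3)*(q)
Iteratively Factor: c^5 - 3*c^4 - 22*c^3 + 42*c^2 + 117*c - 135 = (c - 3)*(c^4 - 22*c^2 - 24*c + 45) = (c - 5)*(c - 3)*(c^3 + 5*c^2 + 3*c - 9) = (c - 5)*(c - 3)*(c + 3)*(c^2 + 2*c - 3) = (c - 5)*(c - 3)*(c + 3)^2*(c - 1)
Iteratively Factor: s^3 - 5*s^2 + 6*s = (s)*(s^2 - 5*s + 6) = s*(s - 2)*(s - 3)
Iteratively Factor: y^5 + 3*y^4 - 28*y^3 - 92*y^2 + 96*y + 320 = (y + 4)*(y^4 - y^3 - 24*y^2 + 4*y + 80) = (y + 4)^2*(y^3 - 5*y^2 - 4*y + 20) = (y - 2)*(y + 4)^2*(y^2 - 3*y - 10) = (y - 2)*(y + 2)*(y + 4)^2*(y - 5)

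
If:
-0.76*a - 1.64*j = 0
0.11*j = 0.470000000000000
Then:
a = -9.22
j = 4.27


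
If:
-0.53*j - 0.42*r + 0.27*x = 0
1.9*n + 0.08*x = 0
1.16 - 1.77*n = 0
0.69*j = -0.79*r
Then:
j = -25.76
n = 0.66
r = 22.50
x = -15.56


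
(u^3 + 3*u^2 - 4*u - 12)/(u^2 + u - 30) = (u^3 + 3*u^2 - 4*u - 12)/(u^2 + u - 30)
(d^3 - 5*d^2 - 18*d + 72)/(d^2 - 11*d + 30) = (d^2 + d - 12)/(d - 5)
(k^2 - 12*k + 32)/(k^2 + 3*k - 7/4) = 4*(k^2 - 12*k + 32)/(4*k^2 + 12*k - 7)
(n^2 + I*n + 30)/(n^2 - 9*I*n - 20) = (n + 6*I)/(n - 4*I)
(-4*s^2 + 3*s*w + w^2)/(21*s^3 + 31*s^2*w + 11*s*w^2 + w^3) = (-4*s^2 + 3*s*w + w^2)/(21*s^3 + 31*s^2*w + 11*s*w^2 + w^3)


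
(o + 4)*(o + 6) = o^2 + 10*o + 24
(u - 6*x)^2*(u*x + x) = u^3*x - 12*u^2*x^2 + u^2*x + 36*u*x^3 - 12*u*x^2 + 36*x^3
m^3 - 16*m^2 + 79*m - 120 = (m - 8)*(m - 5)*(m - 3)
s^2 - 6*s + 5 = (s - 5)*(s - 1)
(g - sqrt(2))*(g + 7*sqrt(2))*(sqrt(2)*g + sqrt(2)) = sqrt(2)*g^3 + sqrt(2)*g^2 + 12*g^2 - 14*sqrt(2)*g + 12*g - 14*sqrt(2)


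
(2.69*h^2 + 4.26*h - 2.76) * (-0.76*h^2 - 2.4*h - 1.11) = -2.0444*h^4 - 9.6936*h^3 - 11.1123*h^2 + 1.8954*h + 3.0636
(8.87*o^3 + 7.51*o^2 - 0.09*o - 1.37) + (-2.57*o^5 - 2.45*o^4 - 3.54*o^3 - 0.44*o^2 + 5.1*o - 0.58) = -2.57*o^5 - 2.45*o^4 + 5.33*o^3 + 7.07*o^2 + 5.01*o - 1.95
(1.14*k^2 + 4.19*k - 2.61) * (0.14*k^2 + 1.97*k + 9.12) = 0.1596*k^4 + 2.8324*k^3 + 18.2857*k^2 + 33.0711*k - 23.8032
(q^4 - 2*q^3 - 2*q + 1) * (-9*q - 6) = -9*q^5 + 12*q^4 + 12*q^3 + 18*q^2 + 3*q - 6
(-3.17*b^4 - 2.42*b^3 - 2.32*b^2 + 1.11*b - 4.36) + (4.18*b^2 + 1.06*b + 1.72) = -3.17*b^4 - 2.42*b^3 + 1.86*b^2 + 2.17*b - 2.64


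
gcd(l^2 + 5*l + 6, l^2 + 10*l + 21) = l + 3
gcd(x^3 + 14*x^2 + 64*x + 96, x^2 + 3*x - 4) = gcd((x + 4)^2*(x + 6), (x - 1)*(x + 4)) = x + 4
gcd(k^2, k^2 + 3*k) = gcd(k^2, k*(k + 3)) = k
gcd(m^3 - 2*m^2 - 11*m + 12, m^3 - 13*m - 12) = m^2 - m - 12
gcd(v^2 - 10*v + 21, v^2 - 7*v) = v - 7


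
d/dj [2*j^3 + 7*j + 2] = 6*j^2 + 7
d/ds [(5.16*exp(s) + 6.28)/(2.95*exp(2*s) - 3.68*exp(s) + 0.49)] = (-15.222*exp(2*s) - 37.052*exp(s) + 25.6388)*exp(s)/(8.7025*exp(4*s) - 21.712*exp(3*s) + 16.4334*exp(2*s) - 3.6064*exp(s) + 0.2401)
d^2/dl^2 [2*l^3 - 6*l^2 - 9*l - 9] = 12*l - 12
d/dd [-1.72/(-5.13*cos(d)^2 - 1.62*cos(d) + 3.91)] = (17.6472*cos(d) + 2.7864)*sin(d)/(5.13*cos(d)^2 + 1.62*cos(d) - 3.91)^2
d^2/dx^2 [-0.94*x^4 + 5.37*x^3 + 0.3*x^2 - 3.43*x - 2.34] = -11.28*x^2 + 32.22*x + 0.6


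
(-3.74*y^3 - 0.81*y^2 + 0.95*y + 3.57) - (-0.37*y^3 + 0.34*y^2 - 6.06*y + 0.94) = -3.37*y^3 - 1.15*y^2 + 7.01*y + 2.63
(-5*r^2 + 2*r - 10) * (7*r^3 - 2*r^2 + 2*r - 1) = -35*r^5 + 24*r^4 - 84*r^3 + 29*r^2 - 22*r + 10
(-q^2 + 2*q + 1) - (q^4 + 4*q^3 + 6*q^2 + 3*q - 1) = -q^4 - 4*q^3 - 7*q^2 - q + 2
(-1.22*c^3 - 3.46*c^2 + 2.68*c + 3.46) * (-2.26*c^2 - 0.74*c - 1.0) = 2.7572*c^5 + 8.7224*c^4 - 2.2764*c^3 - 6.3428*c^2 - 5.2404*c - 3.46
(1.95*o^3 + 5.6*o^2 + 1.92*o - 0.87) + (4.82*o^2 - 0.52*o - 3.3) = 1.95*o^3 + 10.42*o^2 + 1.4*o - 4.17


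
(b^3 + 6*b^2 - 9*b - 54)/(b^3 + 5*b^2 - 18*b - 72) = (b - 3)/(b - 4)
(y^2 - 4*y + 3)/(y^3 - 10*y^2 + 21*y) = (y - 1)/(y*(y - 7))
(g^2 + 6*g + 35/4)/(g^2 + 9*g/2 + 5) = (g + 7/2)/(g + 2)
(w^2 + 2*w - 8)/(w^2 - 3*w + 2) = (w + 4)/(w - 1)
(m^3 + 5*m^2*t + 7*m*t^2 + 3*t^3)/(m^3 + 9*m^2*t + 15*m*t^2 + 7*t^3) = (m + 3*t)/(m + 7*t)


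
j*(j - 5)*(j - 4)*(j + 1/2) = j^4 - 17*j^3/2 + 31*j^2/2 + 10*j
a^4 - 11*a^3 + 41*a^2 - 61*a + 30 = (a - 5)*(a - 3)*(a - 2)*(a - 1)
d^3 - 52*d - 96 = (d - 8)*(d + 2)*(d + 6)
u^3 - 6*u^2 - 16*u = u*(u - 8)*(u + 2)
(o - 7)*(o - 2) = o^2 - 9*o + 14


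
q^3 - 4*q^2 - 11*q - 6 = (q - 6)*(q + 1)^2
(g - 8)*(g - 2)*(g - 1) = g^3 - 11*g^2 + 26*g - 16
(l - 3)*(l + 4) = l^2 + l - 12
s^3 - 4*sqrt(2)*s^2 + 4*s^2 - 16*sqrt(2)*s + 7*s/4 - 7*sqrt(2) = (s + 1/2)*(s + 7/2)*(s - 4*sqrt(2))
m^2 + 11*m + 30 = (m + 5)*(m + 6)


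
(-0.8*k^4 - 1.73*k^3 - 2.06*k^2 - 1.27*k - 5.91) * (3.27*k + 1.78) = -2.616*k^5 - 7.0811*k^4 - 9.8156*k^3 - 7.8197*k^2 - 21.5863*k - 10.5198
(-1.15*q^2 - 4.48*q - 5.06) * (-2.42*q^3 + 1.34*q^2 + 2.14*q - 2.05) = 2.783*q^5 + 9.3006*q^4 + 3.781*q^3 - 14.0101*q^2 - 1.6444*q + 10.373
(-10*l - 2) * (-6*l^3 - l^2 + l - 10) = 60*l^4 + 22*l^3 - 8*l^2 + 98*l + 20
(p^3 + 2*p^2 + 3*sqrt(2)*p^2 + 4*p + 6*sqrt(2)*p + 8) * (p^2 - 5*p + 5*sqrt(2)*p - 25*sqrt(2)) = p^5 - 3*p^4 + 8*sqrt(2)*p^4 - 24*sqrt(2)*p^3 + 24*p^3 - 102*p^2 - 60*sqrt(2)*p^2 - 340*p - 60*sqrt(2)*p - 200*sqrt(2)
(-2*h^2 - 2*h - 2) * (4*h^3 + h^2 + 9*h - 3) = -8*h^5 - 10*h^4 - 28*h^3 - 14*h^2 - 12*h + 6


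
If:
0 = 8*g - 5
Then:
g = 5/8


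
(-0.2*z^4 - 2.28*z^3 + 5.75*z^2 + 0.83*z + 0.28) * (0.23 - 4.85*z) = 0.97*z^5 + 11.012*z^4 - 28.4119*z^3 - 2.703*z^2 - 1.1671*z + 0.0644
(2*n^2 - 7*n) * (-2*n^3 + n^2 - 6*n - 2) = -4*n^5 + 16*n^4 - 19*n^3 + 38*n^2 + 14*n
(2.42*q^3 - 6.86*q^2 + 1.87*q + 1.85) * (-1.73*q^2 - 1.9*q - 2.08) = -4.1866*q^5 + 7.2698*q^4 + 4.7653*q^3 + 7.5153*q^2 - 7.4046*q - 3.848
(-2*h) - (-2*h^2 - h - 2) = 2*h^2 - h + 2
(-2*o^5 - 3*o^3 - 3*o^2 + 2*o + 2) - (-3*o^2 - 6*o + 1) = -2*o^5 - 3*o^3 + 8*o + 1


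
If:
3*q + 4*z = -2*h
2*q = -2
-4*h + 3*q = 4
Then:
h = -7/4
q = -1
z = 13/8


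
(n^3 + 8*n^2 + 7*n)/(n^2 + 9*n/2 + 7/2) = 2*n*(n + 7)/(2*n + 7)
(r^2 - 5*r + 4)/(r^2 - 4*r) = (r - 1)/r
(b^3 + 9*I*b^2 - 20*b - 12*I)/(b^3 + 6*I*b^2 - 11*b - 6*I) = (b + 6*I)/(b + 3*I)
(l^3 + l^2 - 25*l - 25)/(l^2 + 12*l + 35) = (l^2 - 4*l - 5)/(l + 7)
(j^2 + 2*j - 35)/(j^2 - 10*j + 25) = (j + 7)/(j - 5)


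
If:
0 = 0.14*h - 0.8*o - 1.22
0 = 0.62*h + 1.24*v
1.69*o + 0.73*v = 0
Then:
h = -37.22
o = -8.04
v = 18.61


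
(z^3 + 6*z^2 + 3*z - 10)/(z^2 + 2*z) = z + 4 - 5/z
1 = 1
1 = 1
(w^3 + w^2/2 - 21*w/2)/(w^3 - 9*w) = (w + 7/2)/(w + 3)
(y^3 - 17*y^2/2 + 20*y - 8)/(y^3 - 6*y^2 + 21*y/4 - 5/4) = 2*(y^2 - 8*y + 16)/(2*y^2 - 11*y + 5)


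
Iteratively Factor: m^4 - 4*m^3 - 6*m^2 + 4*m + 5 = (m + 1)*(m^3 - 5*m^2 - m + 5) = (m - 5)*(m + 1)*(m^2 - 1) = (m - 5)*(m - 1)*(m + 1)*(m + 1)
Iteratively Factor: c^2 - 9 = (c - 3)*(c + 3)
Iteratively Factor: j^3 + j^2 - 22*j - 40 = (j + 4)*(j^2 - 3*j - 10) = (j - 5)*(j + 4)*(j + 2)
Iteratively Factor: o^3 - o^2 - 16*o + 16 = (o - 1)*(o^2 - 16) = (o - 1)*(o + 4)*(o - 4)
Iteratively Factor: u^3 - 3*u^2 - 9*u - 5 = (u - 5)*(u^2 + 2*u + 1) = (u - 5)*(u + 1)*(u + 1)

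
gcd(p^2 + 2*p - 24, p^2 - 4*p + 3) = 1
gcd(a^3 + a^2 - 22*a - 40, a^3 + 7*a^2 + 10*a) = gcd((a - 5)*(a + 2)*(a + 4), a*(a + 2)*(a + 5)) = a + 2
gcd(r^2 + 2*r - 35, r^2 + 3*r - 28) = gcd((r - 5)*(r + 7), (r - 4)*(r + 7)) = r + 7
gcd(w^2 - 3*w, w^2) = w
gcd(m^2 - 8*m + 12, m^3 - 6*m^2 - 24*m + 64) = m - 2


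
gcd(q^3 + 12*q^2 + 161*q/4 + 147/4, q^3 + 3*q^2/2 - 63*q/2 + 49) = q + 7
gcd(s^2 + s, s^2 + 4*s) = s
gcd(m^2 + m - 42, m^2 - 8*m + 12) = m - 6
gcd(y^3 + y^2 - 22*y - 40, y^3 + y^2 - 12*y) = y + 4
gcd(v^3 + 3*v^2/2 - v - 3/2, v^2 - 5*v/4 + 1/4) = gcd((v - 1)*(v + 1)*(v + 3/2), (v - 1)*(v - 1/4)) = v - 1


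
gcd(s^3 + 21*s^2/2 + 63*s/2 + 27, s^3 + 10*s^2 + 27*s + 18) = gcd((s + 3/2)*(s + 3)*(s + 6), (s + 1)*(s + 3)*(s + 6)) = s^2 + 9*s + 18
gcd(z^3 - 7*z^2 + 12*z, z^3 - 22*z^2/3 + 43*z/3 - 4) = z^2 - 7*z + 12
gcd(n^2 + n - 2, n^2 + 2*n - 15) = 1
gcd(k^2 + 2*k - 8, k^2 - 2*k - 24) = k + 4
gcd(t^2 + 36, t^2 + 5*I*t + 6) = t + 6*I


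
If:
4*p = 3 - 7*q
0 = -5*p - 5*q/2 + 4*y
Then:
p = 28*y/25 - 3/10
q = 3/5 - 16*y/25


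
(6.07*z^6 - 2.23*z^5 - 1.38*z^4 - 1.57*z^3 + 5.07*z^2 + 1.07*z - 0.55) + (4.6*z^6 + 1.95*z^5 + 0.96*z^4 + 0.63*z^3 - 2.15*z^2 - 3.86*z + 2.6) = 10.67*z^6 - 0.28*z^5 - 0.42*z^4 - 0.94*z^3 + 2.92*z^2 - 2.79*z + 2.05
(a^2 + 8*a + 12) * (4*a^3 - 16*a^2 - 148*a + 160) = 4*a^5 + 16*a^4 - 228*a^3 - 1216*a^2 - 496*a + 1920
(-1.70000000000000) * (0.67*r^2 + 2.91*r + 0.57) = -1.139*r^2 - 4.947*r - 0.969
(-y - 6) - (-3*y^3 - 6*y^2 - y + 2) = 3*y^3 + 6*y^2 - 8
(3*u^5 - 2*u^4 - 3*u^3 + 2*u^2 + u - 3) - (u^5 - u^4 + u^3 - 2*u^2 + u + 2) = 2*u^5 - u^4 - 4*u^3 + 4*u^2 - 5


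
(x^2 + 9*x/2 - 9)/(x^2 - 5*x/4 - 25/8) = 4*(-2*x^2 - 9*x + 18)/(-8*x^2 + 10*x + 25)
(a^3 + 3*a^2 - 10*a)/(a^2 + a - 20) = a*(a - 2)/(a - 4)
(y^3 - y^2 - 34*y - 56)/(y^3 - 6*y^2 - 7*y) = (y^2 + 6*y + 8)/(y*(y + 1))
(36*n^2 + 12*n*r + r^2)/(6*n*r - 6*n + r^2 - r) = (6*n + r)/(r - 1)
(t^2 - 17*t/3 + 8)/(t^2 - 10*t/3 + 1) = (3*t - 8)/(3*t - 1)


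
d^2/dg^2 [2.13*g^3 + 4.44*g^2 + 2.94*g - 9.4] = 12.78*g + 8.88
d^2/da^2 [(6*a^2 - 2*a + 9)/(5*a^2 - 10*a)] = 2*(10*a^3 + 27*a^2 - 54*a + 36)/(5*a^3*(a^3 - 6*a^2 + 12*a - 8))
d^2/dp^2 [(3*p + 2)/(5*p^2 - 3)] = 30*(5*p^3 + 10*p^2 + 9*p + 2)/(125*p^6 - 225*p^4 + 135*p^2 - 27)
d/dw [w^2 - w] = 2*w - 1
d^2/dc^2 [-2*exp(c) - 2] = -2*exp(c)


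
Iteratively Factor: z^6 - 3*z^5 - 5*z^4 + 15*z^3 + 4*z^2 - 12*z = (z + 2)*(z^5 - 5*z^4 + 5*z^3 + 5*z^2 - 6*z) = (z + 1)*(z + 2)*(z^4 - 6*z^3 + 11*z^2 - 6*z) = (z - 2)*(z + 1)*(z + 2)*(z^3 - 4*z^2 + 3*z) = (z - 2)*(z - 1)*(z + 1)*(z + 2)*(z^2 - 3*z) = (z - 3)*(z - 2)*(z - 1)*(z + 1)*(z + 2)*(z)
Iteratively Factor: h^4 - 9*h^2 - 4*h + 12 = (h + 2)*(h^3 - 2*h^2 - 5*h + 6) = (h - 3)*(h + 2)*(h^2 + h - 2) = (h - 3)*(h - 1)*(h + 2)*(h + 2)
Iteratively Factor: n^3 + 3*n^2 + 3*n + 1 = (n + 1)*(n^2 + 2*n + 1) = (n + 1)^2*(n + 1)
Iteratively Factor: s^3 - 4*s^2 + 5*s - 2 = (s - 2)*(s^2 - 2*s + 1) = (s - 2)*(s - 1)*(s - 1)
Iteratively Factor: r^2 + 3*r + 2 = (r + 2)*(r + 1)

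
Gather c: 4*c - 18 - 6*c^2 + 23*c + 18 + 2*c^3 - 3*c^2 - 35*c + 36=2*c^3 - 9*c^2 - 8*c + 36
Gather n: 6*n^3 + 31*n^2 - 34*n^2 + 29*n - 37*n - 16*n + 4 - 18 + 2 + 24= 6*n^3 - 3*n^2 - 24*n + 12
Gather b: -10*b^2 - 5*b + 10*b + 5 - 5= -10*b^2 + 5*b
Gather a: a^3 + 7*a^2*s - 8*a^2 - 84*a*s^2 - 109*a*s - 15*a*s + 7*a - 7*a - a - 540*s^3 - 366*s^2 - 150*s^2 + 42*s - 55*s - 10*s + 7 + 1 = a^3 + a^2*(7*s - 8) + a*(-84*s^2 - 124*s - 1) - 540*s^3 - 516*s^2 - 23*s + 8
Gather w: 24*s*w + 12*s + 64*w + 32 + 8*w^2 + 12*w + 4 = 12*s + 8*w^2 + w*(24*s + 76) + 36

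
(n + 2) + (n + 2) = 2*n + 4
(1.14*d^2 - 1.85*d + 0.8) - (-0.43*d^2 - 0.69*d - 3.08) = 1.57*d^2 - 1.16*d + 3.88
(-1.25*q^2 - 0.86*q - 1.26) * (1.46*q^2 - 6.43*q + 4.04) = -1.825*q^4 + 6.7819*q^3 - 1.3598*q^2 + 4.6274*q - 5.0904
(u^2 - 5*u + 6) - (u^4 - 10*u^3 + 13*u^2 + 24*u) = -u^4 + 10*u^3 - 12*u^2 - 29*u + 6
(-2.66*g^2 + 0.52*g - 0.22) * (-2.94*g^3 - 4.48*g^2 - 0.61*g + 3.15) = 7.8204*g^5 + 10.388*g^4 - 0.0602*g^3 - 7.7106*g^2 + 1.7722*g - 0.693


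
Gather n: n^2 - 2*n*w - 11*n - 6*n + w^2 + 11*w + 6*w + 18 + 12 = n^2 + n*(-2*w - 17) + w^2 + 17*w + 30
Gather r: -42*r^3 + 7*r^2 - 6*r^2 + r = -42*r^3 + r^2 + r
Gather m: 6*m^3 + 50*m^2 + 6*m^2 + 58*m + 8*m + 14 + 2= 6*m^3 + 56*m^2 + 66*m + 16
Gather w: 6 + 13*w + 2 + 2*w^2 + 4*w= 2*w^2 + 17*w + 8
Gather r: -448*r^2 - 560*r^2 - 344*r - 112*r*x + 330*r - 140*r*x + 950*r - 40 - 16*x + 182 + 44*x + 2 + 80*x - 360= -1008*r^2 + r*(936 - 252*x) + 108*x - 216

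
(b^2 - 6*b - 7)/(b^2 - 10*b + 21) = (b + 1)/(b - 3)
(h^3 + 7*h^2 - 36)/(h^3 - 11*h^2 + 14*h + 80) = (h^3 + 7*h^2 - 36)/(h^3 - 11*h^2 + 14*h + 80)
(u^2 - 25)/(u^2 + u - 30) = (u + 5)/(u + 6)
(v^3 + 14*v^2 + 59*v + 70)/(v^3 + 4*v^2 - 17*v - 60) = (v^2 + 9*v + 14)/(v^2 - v - 12)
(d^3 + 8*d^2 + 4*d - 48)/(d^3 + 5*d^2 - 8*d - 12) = (d + 4)/(d + 1)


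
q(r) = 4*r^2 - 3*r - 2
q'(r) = 8*r - 3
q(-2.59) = 32.60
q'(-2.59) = -23.72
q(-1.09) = 6.02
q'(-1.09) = -11.72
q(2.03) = 8.39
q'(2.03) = 13.24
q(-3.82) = 67.83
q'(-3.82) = -33.56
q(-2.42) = 28.69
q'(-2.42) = -22.36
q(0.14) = -2.34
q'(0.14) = -1.88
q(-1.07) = 5.79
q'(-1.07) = -11.56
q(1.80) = 5.56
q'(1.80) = 11.40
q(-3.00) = 43.00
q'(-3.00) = -27.00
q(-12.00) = 610.00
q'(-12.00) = -99.00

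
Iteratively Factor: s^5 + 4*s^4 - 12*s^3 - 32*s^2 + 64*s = (s - 2)*(s^4 + 6*s^3 - 32*s) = (s - 2)^2*(s^3 + 8*s^2 + 16*s) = s*(s - 2)^2*(s^2 + 8*s + 16) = s*(s - 2)^2*(s + 4)*(s + 4)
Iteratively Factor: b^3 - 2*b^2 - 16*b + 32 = (b - 2)*(b^2 - 16) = (b - 4)*(b - 2)*(b + 4)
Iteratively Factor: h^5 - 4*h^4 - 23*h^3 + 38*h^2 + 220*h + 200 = (h + 2)*(h^4 - 6*h^3 - 11*h^2 + 60*h + 100) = (h + 2)^2*(h^3 - 8*h^2 + 5*h + 50) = (h - 5)*(h + 2)^2*(h^2 - 3*h - 10) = (h - 5)*(h + 2)^3*(h - 5)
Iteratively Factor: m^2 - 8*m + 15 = (m - 3)*(m - 5)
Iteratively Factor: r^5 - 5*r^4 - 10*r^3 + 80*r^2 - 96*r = (r - 3)*(r^4 - 2*r^3 - 16*r^2 + 32*r) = r*(r - 3)*(r^3 - 2*r^2 - 16*r + 32) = r*(r - 4)*(r - 3)*(r^2 + 2*r - 8) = r*(r - 4)*(r - 3)*(r - 2)*(r + 4)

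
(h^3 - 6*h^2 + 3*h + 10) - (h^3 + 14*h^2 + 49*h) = -20*h^2 - 46*h + 10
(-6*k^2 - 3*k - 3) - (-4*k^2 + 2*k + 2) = -2*k^2 - 5*k - 5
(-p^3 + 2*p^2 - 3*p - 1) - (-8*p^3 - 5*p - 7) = 7*p^3 + 2*p^2 + 2*p + 6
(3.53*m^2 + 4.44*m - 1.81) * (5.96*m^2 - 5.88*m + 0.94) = 21.0388*m^4 + 5.706*m^3 - 33.5766*m^2 + 14.8164*m - 1.7014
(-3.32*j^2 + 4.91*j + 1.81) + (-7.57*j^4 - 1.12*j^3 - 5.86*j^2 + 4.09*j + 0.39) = -7.57*j^4 - 1.12*j^3 - 9.18*j^2 + 9.0*j + 2.2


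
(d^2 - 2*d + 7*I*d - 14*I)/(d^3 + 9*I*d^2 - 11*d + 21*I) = (d - 2)/(d^2 + 2*I*d + 3)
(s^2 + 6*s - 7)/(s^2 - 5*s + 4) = (s + 7)/(s - 4)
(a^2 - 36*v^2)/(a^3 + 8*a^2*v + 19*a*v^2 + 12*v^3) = (a^2 - 36*v^2)/(a^3 + 8*a^2*v + 19*a*v^2 + 12*v^3)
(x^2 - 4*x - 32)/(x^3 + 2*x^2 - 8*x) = (x - 8)/(x*(x - 2))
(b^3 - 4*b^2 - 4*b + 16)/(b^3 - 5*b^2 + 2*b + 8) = (b + 2)/(b + 1)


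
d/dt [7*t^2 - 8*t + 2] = 14*t - 8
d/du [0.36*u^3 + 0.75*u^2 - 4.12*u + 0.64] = 1.08*u^2 + 1.5*u - 4.12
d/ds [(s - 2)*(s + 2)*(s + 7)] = 3*s^2 + 14*s - 4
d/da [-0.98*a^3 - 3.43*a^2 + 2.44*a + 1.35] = -2.94*a^2 - 6.86*a + 2.44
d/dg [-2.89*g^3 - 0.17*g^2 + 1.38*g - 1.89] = -8.67*g^2 - 0.34*g + 1.38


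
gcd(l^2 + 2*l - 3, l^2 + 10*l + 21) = l + 3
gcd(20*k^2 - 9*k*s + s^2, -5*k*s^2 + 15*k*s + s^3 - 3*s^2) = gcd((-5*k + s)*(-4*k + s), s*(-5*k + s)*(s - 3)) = -5*k + s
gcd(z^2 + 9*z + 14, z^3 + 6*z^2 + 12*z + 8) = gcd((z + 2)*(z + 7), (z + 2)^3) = z + 2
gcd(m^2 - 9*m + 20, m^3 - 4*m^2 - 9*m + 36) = m - 4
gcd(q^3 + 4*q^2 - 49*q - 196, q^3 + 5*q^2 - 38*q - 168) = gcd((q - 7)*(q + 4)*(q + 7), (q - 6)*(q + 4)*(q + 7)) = q^2 + 11*q + 28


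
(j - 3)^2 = j^2 - 6*j + 9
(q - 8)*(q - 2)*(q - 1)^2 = q^4 - 12*q^3 + 37*q^2 - 42*q + 16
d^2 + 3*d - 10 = (d - 2)*(d + 5)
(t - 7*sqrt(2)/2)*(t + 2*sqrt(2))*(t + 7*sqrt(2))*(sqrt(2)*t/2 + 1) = sqrt(2)*t^4/2 + 13*t^3/2 - 12*sqrt(2)*t^2 - 133*t - 98*sqrt(2)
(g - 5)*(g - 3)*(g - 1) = g^3 - 9*g^2 + 23*g - 15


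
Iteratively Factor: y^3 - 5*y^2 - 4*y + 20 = (y + 2)*(y^2 - 7*y + 10) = (y - 5)*(y + 2)*(y - 2)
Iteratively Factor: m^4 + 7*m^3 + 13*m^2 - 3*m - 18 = (m + 2)*(m^3 + 5*m^2 + 3*m - 9) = (m - 1)*(m + 2)*(m^2 + 6*m + 9) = (m - 1)*(m + 2)*(m + 3)*(m + 3)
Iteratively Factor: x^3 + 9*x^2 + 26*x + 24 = (x + 3)*(x^2 + 6*x + 8) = (x + 2)*(x + 3)*(x + 4)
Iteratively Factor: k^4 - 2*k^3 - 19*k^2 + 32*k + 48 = (k + 1)*(k^3 - 3*k^2 - 16*k + 48) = (k + 1)*(k + 4)*(k^2 - 7*k + 12) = (k - 4)*(k + 1)*(k + 4)*(k - 3)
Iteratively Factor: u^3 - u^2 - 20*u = (u + 4)*(u^2 - 5*u) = u*(u + 4)*(u - 5)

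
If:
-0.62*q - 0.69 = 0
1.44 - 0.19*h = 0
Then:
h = 7.58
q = -1.11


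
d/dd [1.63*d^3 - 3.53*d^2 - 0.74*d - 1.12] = 4.89*d^2 - 7.06*d - 0.74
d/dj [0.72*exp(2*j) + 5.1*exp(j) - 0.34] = (1.44*exp(j) + 5.1)*exp(j)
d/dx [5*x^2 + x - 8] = 10*x + 1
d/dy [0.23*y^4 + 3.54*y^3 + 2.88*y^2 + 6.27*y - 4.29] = 0.92*y^3 + 10.62*y^2 + 5.76*y + 6.27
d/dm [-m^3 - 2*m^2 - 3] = m*(-3*m - 4)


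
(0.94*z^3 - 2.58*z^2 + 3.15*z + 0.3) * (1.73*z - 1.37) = 1.6262*z^4 - 5.7512*z^3 + 8.9841*z^2 - 3.7965*z - 0.411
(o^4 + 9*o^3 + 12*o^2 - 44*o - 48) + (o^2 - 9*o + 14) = o^4 + 9*o^3 + 13*o^2 - 53*o - 34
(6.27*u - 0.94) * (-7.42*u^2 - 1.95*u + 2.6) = -46.5234*u^3 - 5.2517*u^2 + 18.135*u - 2.444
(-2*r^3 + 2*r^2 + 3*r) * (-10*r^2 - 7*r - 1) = 20*r^5 - 6*r^4 - 42*r^3 - 23*r^2 - 3*r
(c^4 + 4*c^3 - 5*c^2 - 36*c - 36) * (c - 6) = c^5 - 2*c^4 - 29*c^3 - 6*c^2 + 180*c + 216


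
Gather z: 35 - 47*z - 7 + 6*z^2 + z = 6*z^2 - 46*z + 28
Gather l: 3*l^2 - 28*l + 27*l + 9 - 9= 3*l^2 - l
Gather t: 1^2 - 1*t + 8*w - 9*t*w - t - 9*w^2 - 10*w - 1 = t*(-9*w - 2) - 9*w^2 - 2*w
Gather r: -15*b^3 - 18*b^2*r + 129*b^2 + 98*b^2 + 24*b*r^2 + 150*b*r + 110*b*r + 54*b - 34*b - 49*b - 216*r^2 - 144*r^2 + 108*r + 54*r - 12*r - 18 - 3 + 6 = -15*b^3 + 227*b^2 - 29*b + r^2*(24*b - 360) + r*(-18*b^2 + 260*b + 150) - 15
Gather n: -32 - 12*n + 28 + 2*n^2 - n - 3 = 2*n^2 - 13*n - 7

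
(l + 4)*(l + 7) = l^2 + 11*l + 28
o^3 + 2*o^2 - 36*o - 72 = (o - 6)*(o + 2)*(o + 6)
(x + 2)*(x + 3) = x^2 + 5*x + 6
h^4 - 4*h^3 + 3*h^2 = h^2*(h - 3)*(h - 1)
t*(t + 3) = t^2 + 3*t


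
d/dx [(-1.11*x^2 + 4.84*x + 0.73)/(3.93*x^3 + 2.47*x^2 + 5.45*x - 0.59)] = (4.3623*x^4 - 38.0424*x^3 - 26.611*x^2 - 2.2964*x - 6.8341)/(15.4449*x^6 + 19.4142*x^5 + 48.9379*x^4 + 22.2856*x^3 + 26.7879*x^2 - 6.431*x + 0.3481)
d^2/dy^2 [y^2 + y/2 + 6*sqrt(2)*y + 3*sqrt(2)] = 2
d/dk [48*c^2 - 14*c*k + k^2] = -14*c + 2*k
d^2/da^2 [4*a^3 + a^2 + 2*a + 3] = 24*a + 2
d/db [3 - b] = -1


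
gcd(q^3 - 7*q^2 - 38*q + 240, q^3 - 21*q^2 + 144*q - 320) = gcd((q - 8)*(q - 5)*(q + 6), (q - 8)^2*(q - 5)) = q^2 - 13*q + 40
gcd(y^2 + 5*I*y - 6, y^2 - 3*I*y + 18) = y + 3*I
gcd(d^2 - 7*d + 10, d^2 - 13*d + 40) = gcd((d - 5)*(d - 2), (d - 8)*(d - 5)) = d - 5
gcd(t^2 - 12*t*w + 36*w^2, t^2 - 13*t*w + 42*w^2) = t - 6*w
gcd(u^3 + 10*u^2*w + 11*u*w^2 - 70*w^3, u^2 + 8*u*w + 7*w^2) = u + 7*w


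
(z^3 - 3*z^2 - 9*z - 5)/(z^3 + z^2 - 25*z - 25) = (z + 1)/(z + 5)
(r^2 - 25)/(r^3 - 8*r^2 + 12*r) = (r^2 - 25)/(r*(r^2 - 8*r + 12))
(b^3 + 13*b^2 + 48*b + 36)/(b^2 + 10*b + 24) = (b^2 + 7*b + 6)/(b + 4)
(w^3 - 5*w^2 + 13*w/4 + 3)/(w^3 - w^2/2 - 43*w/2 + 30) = (w + 1/2)/(w + 5)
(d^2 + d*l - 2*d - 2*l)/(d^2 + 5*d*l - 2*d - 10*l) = (d + l)/(d + 5*l)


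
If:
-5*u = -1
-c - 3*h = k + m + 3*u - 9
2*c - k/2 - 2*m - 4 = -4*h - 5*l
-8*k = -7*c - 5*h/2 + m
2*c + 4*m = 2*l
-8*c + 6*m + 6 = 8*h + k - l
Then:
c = -87758/35835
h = 44612/11945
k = -7628/7167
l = -7390/7167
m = 8468/11945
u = 1/5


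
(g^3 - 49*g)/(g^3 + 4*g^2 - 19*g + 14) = g*(g - 7)/(g^2 - 3*g + 2)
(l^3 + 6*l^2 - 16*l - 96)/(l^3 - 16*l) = (l + 6)/l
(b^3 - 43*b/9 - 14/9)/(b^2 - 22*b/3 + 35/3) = (3*b^2 + 7*b + 2)/(3*(b - 5))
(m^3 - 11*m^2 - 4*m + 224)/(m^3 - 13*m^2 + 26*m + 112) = (m + 4)/(m + 2)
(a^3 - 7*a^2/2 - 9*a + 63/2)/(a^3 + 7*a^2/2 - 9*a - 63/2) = (2*a - 7)/(2*a + 7)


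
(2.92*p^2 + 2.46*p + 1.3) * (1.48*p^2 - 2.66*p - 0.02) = 4.3216*p^4 - 4.1264*p^3 - 4.678*p^2 - 3.5072*p - 0.026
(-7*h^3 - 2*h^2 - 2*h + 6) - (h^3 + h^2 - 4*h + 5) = -8*h^3 - 3*h^2 + 2*h + 1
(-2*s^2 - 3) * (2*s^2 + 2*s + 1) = -4*s^4 - 4*s^3 - 8*s^2 - 6*s - 3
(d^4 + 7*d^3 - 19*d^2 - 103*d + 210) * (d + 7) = d^5 + 14*d^4 + 30*d^3 - 236*d^2 - 511*d + 1470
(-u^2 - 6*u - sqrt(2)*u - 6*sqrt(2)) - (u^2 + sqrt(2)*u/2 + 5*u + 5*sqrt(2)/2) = -2*u^2 - 11*u - 3*sqrt(2)*u/2 - 17*sqrt(2)/2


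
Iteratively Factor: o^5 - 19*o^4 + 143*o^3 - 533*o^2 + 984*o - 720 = (o - 3)*(o^4 - 16*o^3 + 95*o^2 - 248*o + 240) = (o - 4)*(o - 3)*(o^3 - 12*o^2 + 47*o - 60) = (o - 4)*(o - 3)^2*(o^2 - 9*o + 20) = (o - 4)^2*(o - 3)^2*(o - 5)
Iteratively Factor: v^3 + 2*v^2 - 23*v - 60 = (v + 4)*(v^2 - 2*v - 15) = (v - 5)*(v + 4)*(v + 3)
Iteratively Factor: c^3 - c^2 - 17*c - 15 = (c + 3)*(c^2 - 4*c - 5) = (c - 5)*(c + 3)*(c + 1)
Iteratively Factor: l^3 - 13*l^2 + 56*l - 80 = (l - 5)*(l^2 - 8*l + 16) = (l - 5)*(l - 4)*(l - 4)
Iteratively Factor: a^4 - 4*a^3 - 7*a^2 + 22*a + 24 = (a + 2)*(a^3 - 6*a^2 + 5*a + 12) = (a - 3)*(a + 2)*(a^2 - 3*a - 4) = (a - 4)*(a - 3)*(a + 2)*(a + 1)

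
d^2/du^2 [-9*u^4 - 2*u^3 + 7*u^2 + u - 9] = -108*u^2 - 12*u + 14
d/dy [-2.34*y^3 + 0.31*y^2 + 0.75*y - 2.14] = -7.02*y^2 + 0.62*y + 0.75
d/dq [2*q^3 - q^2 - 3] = 2*q*(3*q - 1)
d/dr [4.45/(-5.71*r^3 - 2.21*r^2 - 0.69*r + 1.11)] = (76.2285*r^2 + 19.669*r + 3.0705)/(5.71*r^3 + 2.21*r^2 + 0.69*r - 1.11)^2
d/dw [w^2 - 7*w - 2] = 2*w - 7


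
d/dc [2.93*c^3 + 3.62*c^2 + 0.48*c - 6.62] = 8.79*c^2 + 7.24*c + 0.48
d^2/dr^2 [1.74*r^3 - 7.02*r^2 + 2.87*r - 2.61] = 10.44*r - 14.04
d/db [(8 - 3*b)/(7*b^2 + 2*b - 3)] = 7*(3*b^2 - 16*b - 1)/(49*b^4 + 28*b^3 - 38*b^2 - 12*b + 9)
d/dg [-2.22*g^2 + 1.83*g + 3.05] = 1.83 - 4.44*g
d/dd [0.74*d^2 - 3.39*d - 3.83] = 1.48*d - 3.39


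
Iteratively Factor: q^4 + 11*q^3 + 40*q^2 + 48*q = (q)*(q^3 + 11*q^2 + 40*q + 48) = q*(q + 4)*(q^2 + 7*q + 12) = q*(q + 3)*(q + 4)*(q + 4)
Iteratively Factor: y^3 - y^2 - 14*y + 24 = (y - 2)*(y^2 + y - 12) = (y - 2)*(y + 4)*(y - 3)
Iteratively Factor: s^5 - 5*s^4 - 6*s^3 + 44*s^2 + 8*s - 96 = (s - 3)*(s^4 - 2*s^3 - 12*s^2 + 8*s + 32) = (s - 3)*(s + 2)*(s^3 - 4*s^2 - 4*s + 16) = (s - 3)*(s - 2)*(s + 2)*(s^2 - 2*s - 8) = (s - 4)*(s - 3)*(s - 2)*(s + 2)*(s + 2)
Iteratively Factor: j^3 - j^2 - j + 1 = (j - 1)*(j^2 - 1) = (j - 1)^2*(j + 1)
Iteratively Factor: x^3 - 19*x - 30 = (x + 3)*(x^2 - 3*x - 10) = (x + 2)*(x + 3)*(x - 5)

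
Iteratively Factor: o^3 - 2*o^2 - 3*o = (o)*(o^2 - 2*o - 3) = o*(o - 3)*(o + 1)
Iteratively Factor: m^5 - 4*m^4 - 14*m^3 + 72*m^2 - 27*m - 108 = (m + 4)*(m^4 - 8*m^3 + 18*m^2 - 27) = (m - 3)*(m + 4)*(m^3 - 5*m^2 + 3*m + 9) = (m - 3)*(m + 1)*(m + 4)*(m^2 - 6*m + 9) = (m - 3)^2*(m + 1)*(m + 4)*(m - 3)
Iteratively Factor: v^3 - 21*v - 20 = (v - 5)*(v^2 + 5*v + 4) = (v - 5)*(v + 1)*(v + 4)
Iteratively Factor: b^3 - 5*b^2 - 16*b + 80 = (b - 5)*(b^2 - 16) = (b - 5)*(b - 4)*(b + 4)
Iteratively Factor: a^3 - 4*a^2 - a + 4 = (a + 1)*(a^2 - 5*a + 4) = (a - 1)*(a + 1)*(a - 4)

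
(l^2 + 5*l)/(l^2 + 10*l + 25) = l/(l + 5)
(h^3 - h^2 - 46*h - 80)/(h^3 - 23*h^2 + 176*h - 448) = (h^2 + 7*h + 10)/(h^2 - 15*h + 56)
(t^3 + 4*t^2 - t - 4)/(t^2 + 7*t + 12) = (t^2 - 1)/(t + 3)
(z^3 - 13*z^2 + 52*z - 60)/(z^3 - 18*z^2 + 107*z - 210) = (z - 2)/(z - 7)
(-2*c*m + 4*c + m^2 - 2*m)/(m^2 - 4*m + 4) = (-2*c + m)/(m - 2)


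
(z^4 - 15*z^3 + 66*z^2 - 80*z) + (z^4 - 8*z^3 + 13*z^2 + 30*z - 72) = 2*z^4 - 23*z^3 + 79*z^2 - 50*z - 72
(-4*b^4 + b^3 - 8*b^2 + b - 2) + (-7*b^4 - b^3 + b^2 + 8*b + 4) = -11*b^4 - 7*b^2 + 9*b + 2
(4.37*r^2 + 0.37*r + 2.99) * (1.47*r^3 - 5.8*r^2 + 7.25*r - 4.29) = 6.4239*r^5 - 24.8021*r^4 + 33.9318*r^3 - 33.4068*r^2 + 20.0902*r - 12.8271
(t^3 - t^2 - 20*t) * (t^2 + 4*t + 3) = t^5 + 3*t^4 - 21*t^3 - 83*t^2 - 60*t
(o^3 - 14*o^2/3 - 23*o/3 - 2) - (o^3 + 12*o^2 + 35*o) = -50*o^2/3 - 128*o/3 - 2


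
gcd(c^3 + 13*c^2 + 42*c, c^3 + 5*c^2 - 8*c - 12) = c + 6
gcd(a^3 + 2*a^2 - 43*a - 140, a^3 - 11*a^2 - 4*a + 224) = a^2 - 3*a - 28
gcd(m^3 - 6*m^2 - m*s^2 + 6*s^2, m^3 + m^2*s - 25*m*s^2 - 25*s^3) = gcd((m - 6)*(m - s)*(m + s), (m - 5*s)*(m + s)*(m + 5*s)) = m + s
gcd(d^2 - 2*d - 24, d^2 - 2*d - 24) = d^2 - 2*d - 24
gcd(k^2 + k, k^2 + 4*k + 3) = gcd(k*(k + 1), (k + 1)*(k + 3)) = k + 1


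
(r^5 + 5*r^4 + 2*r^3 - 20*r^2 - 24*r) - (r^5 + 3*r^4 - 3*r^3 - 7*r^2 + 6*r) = 2*r^4 + 5*r^3 - 13*r^2 - 30*r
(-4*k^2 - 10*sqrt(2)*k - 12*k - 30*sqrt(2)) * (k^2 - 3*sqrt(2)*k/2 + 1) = -4*k^4 - 12*k^3 - 4*sqrt(2)*k^3 - 12*sqrt(2)*k^2 + 26*k^2 - 10*sqrt(2)*k + 78*k - 30*sqrt(2)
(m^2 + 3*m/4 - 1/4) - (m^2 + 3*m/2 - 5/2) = 9/4 - 3*m/4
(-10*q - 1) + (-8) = -10*q - 9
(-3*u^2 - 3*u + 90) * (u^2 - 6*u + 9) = -3*u^4 + 15*u^3 + 81*u^2 - 567*u + 810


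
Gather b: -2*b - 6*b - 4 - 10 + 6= -8*b - 8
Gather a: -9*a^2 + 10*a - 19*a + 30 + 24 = -9*a^2 - 9*a + 54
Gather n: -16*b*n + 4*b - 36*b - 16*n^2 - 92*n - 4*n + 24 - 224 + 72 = -32*b - 16*n^2 + n*(-16*b - 96) - 128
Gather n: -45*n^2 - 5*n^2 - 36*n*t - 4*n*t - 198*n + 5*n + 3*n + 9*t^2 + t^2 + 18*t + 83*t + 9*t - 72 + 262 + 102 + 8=-50*n^2 + n*(-40*t - 190) + 10*t^2 + 110*t + 300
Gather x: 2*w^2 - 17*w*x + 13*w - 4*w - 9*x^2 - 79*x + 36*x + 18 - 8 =2*w^2 + 9*w - 9*x^2 + x*(-17*w - 43) + 10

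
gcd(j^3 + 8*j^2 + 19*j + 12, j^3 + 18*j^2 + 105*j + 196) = j + 4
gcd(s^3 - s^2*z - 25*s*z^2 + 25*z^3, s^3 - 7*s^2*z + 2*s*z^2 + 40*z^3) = -s + 5*z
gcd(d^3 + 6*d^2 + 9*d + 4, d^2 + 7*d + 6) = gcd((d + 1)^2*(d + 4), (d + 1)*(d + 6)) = d + 1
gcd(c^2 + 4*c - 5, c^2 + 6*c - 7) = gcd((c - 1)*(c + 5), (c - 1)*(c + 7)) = c - 1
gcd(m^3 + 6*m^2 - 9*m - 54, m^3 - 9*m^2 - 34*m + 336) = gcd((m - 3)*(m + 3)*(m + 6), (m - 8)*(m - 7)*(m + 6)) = m + 6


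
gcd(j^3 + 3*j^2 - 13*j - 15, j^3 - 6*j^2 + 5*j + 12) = j^2 - 2*j - 3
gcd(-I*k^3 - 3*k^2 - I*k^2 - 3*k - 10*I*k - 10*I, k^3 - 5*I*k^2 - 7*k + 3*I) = 1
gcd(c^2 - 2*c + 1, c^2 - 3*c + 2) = c - 1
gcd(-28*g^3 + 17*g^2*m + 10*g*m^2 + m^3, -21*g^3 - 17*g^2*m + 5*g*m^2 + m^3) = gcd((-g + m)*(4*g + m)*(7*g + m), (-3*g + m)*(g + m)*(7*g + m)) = 7*g + m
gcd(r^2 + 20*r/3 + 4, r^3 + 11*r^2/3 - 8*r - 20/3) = r + 2/3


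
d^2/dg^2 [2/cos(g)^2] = 4*(2 - cos(2*g))/cos(g)^4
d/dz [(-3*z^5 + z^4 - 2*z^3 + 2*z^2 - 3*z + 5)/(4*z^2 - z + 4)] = (-36*z^6 + 20*z^5 - 71*z^4 + 20*z^3 - 14*z^2 - 24*z - 7)/(16*z^4 - 8*z^3 + 33*z^2 - 8*z + 16)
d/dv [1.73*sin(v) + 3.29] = 1.73*cos(v)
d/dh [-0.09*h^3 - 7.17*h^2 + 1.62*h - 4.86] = -0.27*h^2 - 14.34*h + 1.62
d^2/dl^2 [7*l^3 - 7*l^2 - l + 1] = 42*l - 14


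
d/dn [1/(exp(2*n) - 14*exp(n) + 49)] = 2*(7 - exp(n))*exp(n)/(exp(2*n) - 14*exp(n) + 49)^2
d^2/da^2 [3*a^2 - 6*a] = 6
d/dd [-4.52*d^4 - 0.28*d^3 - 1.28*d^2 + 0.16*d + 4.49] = -18.08*d^3 - 0.84*d^2 - 2.56*d + 0.16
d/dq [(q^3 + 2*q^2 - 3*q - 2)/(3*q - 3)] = (2*q^3 - q^2 - 4*q + 5)/(3*(q^2 - 2*q + 1))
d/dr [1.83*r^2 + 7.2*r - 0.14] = 3.66*r + 7.2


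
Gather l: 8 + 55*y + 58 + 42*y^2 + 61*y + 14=42*y^2 + 116*y + 80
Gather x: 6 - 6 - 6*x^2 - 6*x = -6*x^2 - 6*x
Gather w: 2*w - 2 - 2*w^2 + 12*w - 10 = -2*w^2 + 14*w - 12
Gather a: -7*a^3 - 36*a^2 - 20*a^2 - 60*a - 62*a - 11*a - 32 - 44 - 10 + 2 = -7*a^3 - 56*a^2 - 133*a - 84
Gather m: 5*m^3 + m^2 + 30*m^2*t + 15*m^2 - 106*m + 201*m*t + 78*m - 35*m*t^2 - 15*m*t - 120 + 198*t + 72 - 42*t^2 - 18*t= 5*m^3 + m^2*(30*t + 16) + m*(-35*t^2 + 186*t - 28) - 42*t^2 + 180*t - 48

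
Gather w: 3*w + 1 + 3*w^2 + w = 3*w^2 + 4*w + 1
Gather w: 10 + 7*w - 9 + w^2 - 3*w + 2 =w^2 + 4*w + 3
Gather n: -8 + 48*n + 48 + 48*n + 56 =96*n + 96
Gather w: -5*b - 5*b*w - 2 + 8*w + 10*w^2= -5*b + 10*w^2 + w*(8 - 5*b) - 2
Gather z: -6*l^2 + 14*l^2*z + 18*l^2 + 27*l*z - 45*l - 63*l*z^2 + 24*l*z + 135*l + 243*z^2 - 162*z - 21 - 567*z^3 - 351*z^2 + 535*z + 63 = 12*l^2 + 90*l - 567*z^3 + z^2*(-63*l - 108) + z*(14*l^2 + 51*l + 373) + 42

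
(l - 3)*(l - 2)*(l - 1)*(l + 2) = l^4 - 4*l^3 - l^2 + 16*l - 12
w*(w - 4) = w^2 - 4*w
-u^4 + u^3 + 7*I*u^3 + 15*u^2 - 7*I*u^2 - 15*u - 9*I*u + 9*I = (u - 3*I)^2*(I*u + 1)*(I*u - I)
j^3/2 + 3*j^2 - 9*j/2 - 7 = (j/2 + 1/2)*(j - 2)*(j + 7)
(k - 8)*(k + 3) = k^2 - 5*k - 24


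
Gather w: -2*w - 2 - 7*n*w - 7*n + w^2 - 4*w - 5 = -7*n + w^2 + w*(-7*n - 6) - 7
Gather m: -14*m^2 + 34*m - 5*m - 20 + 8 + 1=-14*m^2 + 29*m - 11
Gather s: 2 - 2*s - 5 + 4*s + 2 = 2*s - 1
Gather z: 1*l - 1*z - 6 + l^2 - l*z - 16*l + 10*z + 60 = l^2 - 15*l + z*(9 - l) + 54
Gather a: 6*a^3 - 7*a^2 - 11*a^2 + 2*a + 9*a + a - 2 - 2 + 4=6*a^3 - 18*a^2 + 12*a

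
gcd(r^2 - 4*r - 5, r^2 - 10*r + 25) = r - 5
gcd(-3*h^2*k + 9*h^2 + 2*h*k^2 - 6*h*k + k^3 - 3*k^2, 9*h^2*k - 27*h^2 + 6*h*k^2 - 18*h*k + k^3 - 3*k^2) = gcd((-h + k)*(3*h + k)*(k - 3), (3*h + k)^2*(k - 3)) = 3*h*k - 9*h + k^2 - 3*k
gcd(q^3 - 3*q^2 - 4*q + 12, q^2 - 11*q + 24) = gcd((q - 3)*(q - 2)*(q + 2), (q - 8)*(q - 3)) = q - 3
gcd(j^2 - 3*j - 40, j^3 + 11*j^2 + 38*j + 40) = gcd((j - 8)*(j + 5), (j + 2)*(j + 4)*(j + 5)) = j + 5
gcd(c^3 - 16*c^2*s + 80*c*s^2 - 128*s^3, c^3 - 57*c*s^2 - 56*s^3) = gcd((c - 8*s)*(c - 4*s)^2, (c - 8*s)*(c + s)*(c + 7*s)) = -c + 8*s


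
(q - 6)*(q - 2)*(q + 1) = q^3 - 7*q^2 + 4*q + 12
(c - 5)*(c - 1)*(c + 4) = c^3 - 2*c^2 - 19*c + 20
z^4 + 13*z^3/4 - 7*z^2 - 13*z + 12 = (z - 2)*(z - 3/4)*(z + 2)*(z + 4)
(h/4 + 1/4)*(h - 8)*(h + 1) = h^3/4 - 3*h^2/2 - 15*h/4 - 2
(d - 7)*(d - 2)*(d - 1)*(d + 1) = d^4 - 9*d^3 + 13*d^2 + 9*d - 14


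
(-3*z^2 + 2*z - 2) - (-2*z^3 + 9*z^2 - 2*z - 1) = 2*z^3 - 12*z^2 + 4*z - 1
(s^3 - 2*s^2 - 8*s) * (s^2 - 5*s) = s^5 - 7*s^4 + 2*s^3 + 40*s^2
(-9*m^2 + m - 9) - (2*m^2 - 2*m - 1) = -11*m^2 + 3*m - 8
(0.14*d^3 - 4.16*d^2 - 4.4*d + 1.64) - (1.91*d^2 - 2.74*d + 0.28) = 0.14*d^3 - 6.07*d^2 - 1.66*d + 1.36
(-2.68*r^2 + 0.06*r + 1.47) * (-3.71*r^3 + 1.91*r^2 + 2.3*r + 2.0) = 9.9428*r^5 - 5.3414*r^4 - 11.5031*r^3 - 2.4143*r^2 + 3.501*r + 2.94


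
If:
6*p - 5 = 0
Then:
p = 5/6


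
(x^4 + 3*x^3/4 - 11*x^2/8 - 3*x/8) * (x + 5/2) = x^5 + 13*x^4/4 + x^3/2 - 61*x^2/16 - 15*x/16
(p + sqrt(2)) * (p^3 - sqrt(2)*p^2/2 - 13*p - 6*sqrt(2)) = p^4 + sqrt(2)*p^3/2 - 14*p^2 - 19*sqrt(2)*p - 12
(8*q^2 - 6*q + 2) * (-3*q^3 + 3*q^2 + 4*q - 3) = -24*q^5 + 42*q^4 + 8*q^3 - 42*q^2 + 26*q - 6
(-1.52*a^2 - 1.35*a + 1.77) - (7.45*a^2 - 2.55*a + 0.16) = -8.97*a^2 + 1.2*a + 1.61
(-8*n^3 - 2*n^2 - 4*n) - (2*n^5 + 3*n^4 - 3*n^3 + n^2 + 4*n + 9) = -2*n^5 - 3*n^4 - 5*n^3 - 3*n^2 - 8*n - 9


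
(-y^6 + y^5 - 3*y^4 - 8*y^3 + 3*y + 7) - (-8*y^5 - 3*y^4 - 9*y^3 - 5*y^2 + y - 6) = -y^6 + 9*y^5 + y^3 + 5*y^2 + 2*y + 13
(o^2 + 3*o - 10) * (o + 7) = o^3 + 10*o^2 + 11*o - 70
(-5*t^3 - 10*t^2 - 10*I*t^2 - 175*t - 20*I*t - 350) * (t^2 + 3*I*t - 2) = -5*t^5 - 10*t^4 - 25*I*t^4 - 135*t^3 - 50*I*t^3 - 270*t^2 - 505*I*t^2 + 350*t - 1010*I*t + 700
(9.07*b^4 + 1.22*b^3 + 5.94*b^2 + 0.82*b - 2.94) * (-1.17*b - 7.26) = -10.6119*b^5 - 67.2756*b^4 - 15.807*b^3 - 44.0838*b^2 - 2.5134*b + 21.3444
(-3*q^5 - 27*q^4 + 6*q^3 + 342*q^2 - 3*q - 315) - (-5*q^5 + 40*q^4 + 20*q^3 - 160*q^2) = 2*q^5 - 67*q^4 - 14*q^3 + 502*q^2 - 3*q - 315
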